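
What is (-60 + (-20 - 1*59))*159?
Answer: -22101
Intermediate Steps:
(-60 + (-20 - 1*59))*159 = (-60 + (-20 - 59))*159 = (-60 - 79)*159 = -139*159 = -22101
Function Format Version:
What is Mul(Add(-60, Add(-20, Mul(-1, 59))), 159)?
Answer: -22101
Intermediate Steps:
Mul(Add(-60, Add(-20, Mul(-1, 59))), 159) = Mul(Add(-60, Add(-20, -59)), 159) = Mul(Add(-60, -79), 159) = Mul(-139, 159) = -22101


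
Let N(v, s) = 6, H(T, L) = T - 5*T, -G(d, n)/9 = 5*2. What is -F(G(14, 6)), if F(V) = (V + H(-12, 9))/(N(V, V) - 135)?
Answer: -14/43 ≈ -0.32558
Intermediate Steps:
G(d, n) = -90 (G(d, n) = -45*2 = -9*10 = -90)
H(T, L) = -4*T
F(V) = -16/43 - V/129 (F(V) = (V - 4*(-12))/(6 - 135) = (V + 48)/(-129) = (48 + V)*(-1/129) = -16/43 - V/129)
-F(G(14, 6)) = -(-16/43 - 1/129*(-90)) = -(-16/43 + 30/43) = -1*14/43 = -14/43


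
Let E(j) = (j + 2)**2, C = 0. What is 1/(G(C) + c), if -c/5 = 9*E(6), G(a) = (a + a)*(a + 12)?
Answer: -1/2880 ≈ -0.00034722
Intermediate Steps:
G(a) = 2*a*(12 + a) (G(a) = (2*a)*(12 + a) = 2*a*(12 + a))
E(j) = (2 + j)**2
c = -2880 (c = -45*(2 + 6)**2 = -45*8**2 = -45*64 = -5*576 = -2880)
1/(G(C) + c) = 1/(2*0*(12 + 0) - 2880) = 1/(2*0*12 - 2880) = 1/(0 - 2880) = 1/(-2880) = -1/2880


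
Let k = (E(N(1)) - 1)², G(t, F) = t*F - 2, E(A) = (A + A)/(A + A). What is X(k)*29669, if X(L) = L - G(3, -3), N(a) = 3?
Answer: 326359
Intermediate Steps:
E(A) = 1 (E(A) = (2*A)/((2*A)) = (2*A)*(1/(2*A)) = 1)
G(t, F) = -2 + F*t (G(t, F) = F*t - 2 = -2 + F*t)
k = 0 (k = (1 - 1)² = 0² = 0)
X(L) = 11 + L (X(L) = L - (-2 - 3*3) = L - (-2 - 9) = L - 1*(-11) = L + 11 = 11 + L)
X(k)*29669 = (11 + 0)*29669 = 11*29669 = 326359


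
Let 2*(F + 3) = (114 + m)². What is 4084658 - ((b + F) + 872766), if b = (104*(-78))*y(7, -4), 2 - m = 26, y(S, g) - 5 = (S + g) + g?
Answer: 3240293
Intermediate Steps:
y(S, g) = 5 + S + 2*g (y(S, g) = 5 + ((S + g) + g) = 5 + (S + 2*g) = 5 + S + 2*g)
m = -24 (m = 2 - 1*26 = 2 - 26 = -24)
F = 4047 (F = -3 + (114 - 24)²/2 = -3 + (½)*90² = -3 + (½)*8100 = -3 + 4050 = 4047)
b = -32448 (b = (104*(-78))*(5 + 7 + 2*(-4)) = -8112*(5 + 7 - 8) = -8112*4 = -32448)
4084658 - ((b + F) + 872766) = 4084658 - ((-32448 + 4047) + 872766) = 4084658 - (-28401 + 872766) = 4084658 - 1*844365 = 4084658 - 844365 = 3240293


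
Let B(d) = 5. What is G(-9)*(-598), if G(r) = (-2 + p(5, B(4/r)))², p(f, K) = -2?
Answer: -9568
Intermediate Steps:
G(r) = 16 (G(r) = (-2 - 2)² = (-4)² = 16)
G(-9)*(-598) = 16*(-598) = -9568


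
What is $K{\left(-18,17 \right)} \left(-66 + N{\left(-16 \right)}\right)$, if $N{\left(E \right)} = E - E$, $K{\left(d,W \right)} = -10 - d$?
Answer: $-528$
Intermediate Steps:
$N{\left(E \right)} = 0$
$K{\left(-18,17 \right)} \left(-66 + N{\left(-16 \right)}\right) = \left(-10 - -18\right) \left(-66 + 0\right) = \left(-10 + 18\right) \left(-66\right) = 8 \left(-66\right) = -528$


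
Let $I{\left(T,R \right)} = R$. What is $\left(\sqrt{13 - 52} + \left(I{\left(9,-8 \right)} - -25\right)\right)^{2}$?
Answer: $\left(17 + i \sqrt{39}\right)^{2} \approx 250.0 + 212.33 i$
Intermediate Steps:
$\left(\sqrt{13 - 52} + \left(I{\left(9,-8 \right)} - -25\right)\right)^{2} = \left(\sqrt{13 - 52} - -17\right)^{2} = \left(\sqrt{13 - 52} + \left(-8 + 25\right)\right)^{2} = \left(\sqrt{-39} + 17\right)^{2} = \left(i \sqrt{39} + 17\right)^{2} = \left(17 + i \sqrt{39}\right)^{2}$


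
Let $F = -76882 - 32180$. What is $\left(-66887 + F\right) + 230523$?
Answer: $54574$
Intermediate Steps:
$F = -109062$ ($F = -76882 - 32180 = -109062$)
$\left(-66887 + F\right) + 230523 = \left(-66887 - 109062\right) + 230523 = -175949 + 230523 = 54574$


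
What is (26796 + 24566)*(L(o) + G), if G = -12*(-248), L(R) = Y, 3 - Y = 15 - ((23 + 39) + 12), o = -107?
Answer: 156037756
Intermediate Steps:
Y = 62 (Y = 3 - (15 - ((23 + 39) + 12)) = 3 - (15 - (62 + 12)) = 3 - (15 - 1*74) = 3 - (15 - 74) = 3 - 1*(-59) = 3 + 59 = 62)
L(R) = 62
G = 2976
(26796 + 24566)*(L(o) + G) = (26796 + 24566)*(62 + 2976) = 51362*3038 = 156037756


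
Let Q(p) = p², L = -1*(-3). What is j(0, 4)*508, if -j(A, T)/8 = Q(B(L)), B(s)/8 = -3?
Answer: -2340864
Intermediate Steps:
L = 3
B(s) = -24 (B(s) = 8*(-3) = -24)
j(A, T) = -4608 (j(A, T) = -8*(-24)² = -8*576 = -4608)
j(0, 4)*508 = -4608*508 = -2340864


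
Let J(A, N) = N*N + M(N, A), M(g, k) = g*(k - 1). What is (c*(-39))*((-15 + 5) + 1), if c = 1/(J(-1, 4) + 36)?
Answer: 351/44 ≈ 7.9773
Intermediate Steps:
M(g, k) = g*(-1 + k)
J(A, N) = N**2 + N*(-1 + A) (J(A, N) = N*N + N*(-1 + A) = N**2 + N*(-1 + A))
c = 1/44 (c = 1/(4*(-1 - 1 + 4) + 36) = 1/(4*2 + 36) = 1/(8 + 36) = 1/44 ≈ 0.022727)
(c*(-39))*((-15 + 5) + 1) = ((1/44)*(-39))*((-15 + 5) + 1) = -39*(-10 + 1)/44 = -39/44*(-9) = 351/44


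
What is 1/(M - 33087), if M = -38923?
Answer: -1/72010 ≈ -1.3887e-5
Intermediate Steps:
1/(M - 33087) = 1/(-38923 - 33087) = 1/(-72010) = -1/72010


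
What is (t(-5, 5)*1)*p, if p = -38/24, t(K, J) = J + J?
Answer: -95/6 ≈ -15.833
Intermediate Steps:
t(K, J) = 2*J
p = -19/12 (p = -38*1/24 = -19/12 ≈ -1.5833)
(t(-5, 5)*1)*p = ((2*5)*1)*(-19/12) = (10*1)*(-19/12) = 10*(-19/12) = -95/6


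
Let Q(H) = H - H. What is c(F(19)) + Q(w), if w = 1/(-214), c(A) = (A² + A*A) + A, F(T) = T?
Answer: 741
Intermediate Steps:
c(A) = A + 2*A² (c(A) = (A² + A²) + A = 2*A² + A = A + 2*A²)
w = -1/214 ≈ -0.0046729
Q(H) = 0
c(F(19)) + Q(w) = 19*(1 + 2*19) + 0 = 19*(1 + 38) + 0 = 19*39 + 0 = 741 + 0 = 741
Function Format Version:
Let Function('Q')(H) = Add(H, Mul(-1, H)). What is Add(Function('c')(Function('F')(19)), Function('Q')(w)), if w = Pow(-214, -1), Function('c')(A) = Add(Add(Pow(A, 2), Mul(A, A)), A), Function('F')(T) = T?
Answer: 741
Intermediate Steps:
Function('c')(A) = Add(A, Mul(2, Pow(A, 2))) (Function('c')(A) = Add(Add(Pow(A, 2), Pow(A, 2)), A) = Add(Mul(2, Pow(A, 2)), A) = Add(A, Mul(2, Pow(A, 2))))
w = Rational(-1, 214) ≈ -0.0046729
Function('Q')(H) = 0
Add(Function('c')(Function('F')(19)), Function('Q')(w)) = Add(Mul(19, Add(1, Mul(2, 19))), 0) = Add(Mul(19, Add(1, 38)), 0) = Add(Mul(19, 39), 0) = Add(741, 0) = 741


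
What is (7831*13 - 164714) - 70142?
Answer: -133053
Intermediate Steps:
(7831*13 - 164714) - 70142 = (101803 - 164714) - 70142 = -62911 - 70142 = -133053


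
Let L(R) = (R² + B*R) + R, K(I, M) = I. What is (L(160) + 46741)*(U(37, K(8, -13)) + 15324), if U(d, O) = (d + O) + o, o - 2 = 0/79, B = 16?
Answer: 1153762631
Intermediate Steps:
o = 2 (o = 2 + 0/79 = 2 + 0*(1/79) = 2 + 0 = 2)
L(R) = R² + 17*R (L(R) = (R² + 16*R) + R = R² + 17*R)
U(d, O) = 2 + O + d (U(d, O) = (d + O) + 2 = (O + d) + 2 = 2 + O + d)
(L(160) + 46741)*(U(37, K(8, -13)) + 15324) = (160*(17 + 160) + 46741)*((2 + 8 + 37) + 15324) = (160*177 + 46741)*(47 + 15324) = (28320 + 46741)*15371 = 75061*15371 = 1153762631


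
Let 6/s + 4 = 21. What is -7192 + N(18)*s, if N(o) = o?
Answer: -122156/17 ≈ -7185.6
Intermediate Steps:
s = 6/17 (s = 6/(-4 + 21) = 6/17 ≈ 0.35294)
-7192 + N(18)*s = -7192 + 18*(6/17) = -7192 + 108/17 = -122156/17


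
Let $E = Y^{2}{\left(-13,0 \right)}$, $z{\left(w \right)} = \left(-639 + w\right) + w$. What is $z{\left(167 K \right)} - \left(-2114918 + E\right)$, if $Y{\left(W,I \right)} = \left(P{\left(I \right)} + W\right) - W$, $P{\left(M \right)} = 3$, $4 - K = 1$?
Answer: $2115272$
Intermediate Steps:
$K = 3$ ($K = 4 - 1 = 3$)
$Y{\left(W,I \right)} = 3$ ($Y{\left(W,I \right)} = \left(3 + W\right) - W = 3$)
$z{\left(w \right)} = -639 + 2 w$
$E = 9$ ($E = 3^{2} = 9$)
$z{\left(167 K \right)} - \left(-2114918 + E\right) = \left(-639 + 2 \cdot 167 \cdot 3\right) + \left(2114918 - 9\right) = \left(-639 + 2 \cdot 501\right) + \left(2114918 - 9\right) = \left(-639 + 1002\right) + 2114909 = 363 + 2114909 = 2115272$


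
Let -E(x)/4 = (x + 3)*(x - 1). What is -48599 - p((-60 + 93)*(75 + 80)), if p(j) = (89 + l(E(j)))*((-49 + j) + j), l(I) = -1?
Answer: -944527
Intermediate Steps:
E(x) = -4*(-1 + x)*(3 + x) (E(x) = -4*(x + 3)*(x - 1) = -4*(3 + x)*(-1 + x) = -4*(-1 + x)*(3 + x))
p(j) = -4312 + 176*j (p(j) = (89 - 1)*((-49 + j) + j) = 88*(-49 + 2*j) = -4312 + 176*j)
-48599 - p((-60 + 93)*(75 + 80)) = -48599 - (-4312 + 176*((-60 + 93)*(75 + 80))) = -48599 - (-4312 + 176*(33*155)) = -48599 - (-4312 + 176*5115) = -48599 - (-4312 + 900240) = -48599 - 1*895928 = -48599 - 895928 = -944527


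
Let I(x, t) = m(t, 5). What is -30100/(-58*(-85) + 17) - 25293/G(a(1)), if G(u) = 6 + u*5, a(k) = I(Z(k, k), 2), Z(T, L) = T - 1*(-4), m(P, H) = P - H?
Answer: 13872619/4947 ≈ 2804.3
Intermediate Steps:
Z(T, L) = 4 + T (Z(T, L) = T + 4 = 4 + T)
I(x, t) = -5 + t (I(x, t) = t - 1*5 = t - 5 = -5 + t)
a(k) = -3 (a(k) = -5 + 2 = -3)
G(u) = 6 + 5*u
-30100/(-58*(-85) + 17) - 25293/G(a(1)) = -30100/(-58*(-85) + 17) - 25293/(6 + 5*(-3)) = -30100/(4930 + 17) - 25293/(6 - 15) = -30100/4947 - 25293/(-9) = -30100*1/4947 - 25293*(-1/9) = -30100/4947 + 8431/3 = 13872619/4947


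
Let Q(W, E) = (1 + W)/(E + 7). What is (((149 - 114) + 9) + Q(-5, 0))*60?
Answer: 18240/7 ≈ 2605.7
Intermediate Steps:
Q(W, E) = (1 + W)/(7 + E)
(((149 - 114) + 9) + Q(-5, 0))*60 = (((149 - 114) + 9) + (1 - 5)/(7 + 0))*60 = ((35 + 9) - 4/7)*60 = (44 + (⅐)*(-4))*60 = (44 - 4/7)*60 = (304/7)*60 = 18240/7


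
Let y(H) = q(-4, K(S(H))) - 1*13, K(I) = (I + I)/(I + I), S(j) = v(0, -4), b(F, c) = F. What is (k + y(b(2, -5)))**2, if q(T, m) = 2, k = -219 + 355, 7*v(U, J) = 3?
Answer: 15625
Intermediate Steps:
v(U, J) = 3/7 (v(U, J) = (1/7)*3 = 3/7)
S(j) = 3/7
k = 136
K(I) = 1 (K(I) = (2*I)/((2*I)) = (2*I)*(1/(2*I)) = 1)
y(H) = -11 (y(H) = 2 - 1*13 = 2 - 13 = -11)
(k + y(b(2, -5)))**2 = (136 - 11)**2 = 125**2 = 15625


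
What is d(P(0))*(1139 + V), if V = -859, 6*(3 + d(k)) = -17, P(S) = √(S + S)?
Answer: -4900/3 ≈ -1633.3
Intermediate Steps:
P(S) = √2*√S (P(S) = √(2*S) = √2*√S)
d(k) = -35/6 (d(k) = -3 + (⅙)*(-17) = -3 - 17/6 = -35/6)
d(P(0))*(1139 + V) = -35*(1139 - 859)/6 = -35/6*280 = -4900/3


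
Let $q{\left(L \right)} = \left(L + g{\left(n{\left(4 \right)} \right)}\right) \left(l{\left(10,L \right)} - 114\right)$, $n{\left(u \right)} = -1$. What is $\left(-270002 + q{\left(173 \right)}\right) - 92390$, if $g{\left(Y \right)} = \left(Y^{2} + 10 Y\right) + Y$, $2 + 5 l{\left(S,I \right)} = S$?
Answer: $- \frac{1903566}{5} \approx -3.8071 \cdot 10^{5}$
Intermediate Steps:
$l{\left(S,I \right)} = - \frac{2}{5} + \frac{S}{5}$
$g{\left(Y \right)} = Y^{2} + 11 Y$
$q{\left(L \right)} = 1124 - \frac{562 L}{5}$ ($q{\left(L \right)} = \left(L - \left(11 - 1\right)\right) \left(\left(- \frac{2}{5} + \frac{1}{5} \cdot 10\right) - 114\right) = \left(L - 10\right) \left(\left(- \frac{2}{5} + 2\right) - 114\right) = \left(L - 10\right) \left(\frac{8}{5} - 114\right) = \left(-10 + L\right) \left(- \frac{562}{5}\right) = 1124 - \frac{562 L}{5}$)
$\left(-270002 + q{\left(173 \right)}\right) - 92390 = \left(-270002 + \left(1124 - \frac{97226}{5}\right)\right) - 92390 = \left(-270002 - \frac{91606}{5}\right) - 92390 = - \frac{1441616}{5} - 92390 = - \frac{1903566}{5}$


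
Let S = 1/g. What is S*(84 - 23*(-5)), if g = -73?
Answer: -199/73 ≈ -2.7260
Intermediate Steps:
S = -1/73 (S = 1/(-73) = -1/73 ≈ -0.013699)
S*(84 - 23*(-5)) = -(84 - 23*(-5))/73 = -(84 + 115)/73 = -1/73*199 = -199/73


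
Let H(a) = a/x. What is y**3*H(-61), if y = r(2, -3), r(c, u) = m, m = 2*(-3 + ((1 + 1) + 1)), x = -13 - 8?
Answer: 0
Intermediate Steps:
x = -21
m = 0 (m = 2*(-3 + (2 + 1)) = 2*(-3 + 3) = 2*0 = 0)
H(a) = -a/21 (H(a) = a/(-21) = a*(-1/21) = -a/21)
r(c, u) = 0
y = 0
y**3*H(-61) = 0**3*(-1/21*(-61)) = 0*(61/21) = 0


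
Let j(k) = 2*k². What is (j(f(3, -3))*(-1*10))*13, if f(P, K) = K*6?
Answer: -84240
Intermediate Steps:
f(P, K) = 6*K
(j(f(3, -3))*(-1*10))*13 = ((2*(6*(-3))²)*(-1*10))*13 = ((2*(-18)²)*(-10))*13 = ((2*324)*(-10))*13 = (648*(-10))*13 = -6480*13 = -84240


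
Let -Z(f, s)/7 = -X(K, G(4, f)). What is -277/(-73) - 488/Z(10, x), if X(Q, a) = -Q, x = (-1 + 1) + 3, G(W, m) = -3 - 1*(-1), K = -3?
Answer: -29807/1533 ≈ -19.444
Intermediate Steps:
G(W, m) = -2 (G(W, m) = -3 + 1 = -2)
x = 3 (x = 0 + 3 = 3)
Z(f, s) = 21 (Z(f, s) = -(-7)*(-1*(-3)) = -(-7)*3 = -7*(-3) = 21)
-277/(-73) - 488/Z(10, x) = -277/(-73) - 488/21 = -277*(-1/73) - 488*1/21 = 277/73 - 488/21 = -29807/1533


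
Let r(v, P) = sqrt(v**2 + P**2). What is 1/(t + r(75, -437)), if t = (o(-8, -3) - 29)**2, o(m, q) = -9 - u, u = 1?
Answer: 1521/2116847 - sqrt(196594)/2116847 ≈ 0.00050906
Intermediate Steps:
o(m, q) = -10 (o(m, q) = -9 - 1*1 = -9 - 1 = -10)
t = 1521 (t = (-10 - 29)**2 = (-39)**2 = 1521)
r(v, P) = sqrt(P**2 + v**2)
1/(t + r(75, -437)) = 1/(1521 + sqrt((-437)**2 + 75**2)) = 1/(1521 + sqrt(190969 + 5625)) = 1/(1521 + sqrt(196594))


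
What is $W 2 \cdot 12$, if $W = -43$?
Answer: $-1032$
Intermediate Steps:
$W 2 \cdot 12 = \left(-43\right) 2 \cdot 12 = \left(-86\right) 12 = -1032$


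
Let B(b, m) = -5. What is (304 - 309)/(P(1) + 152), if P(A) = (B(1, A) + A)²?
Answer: -5/168 ≈ -0.029762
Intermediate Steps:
P(A) = (-5 + A)²
(304 - 309)/(P(1) + 152) = (304 - 309)/((-5 + 1)² + 152) = -5/((-4)² + 152) = -5/(16 + 152) = -5/168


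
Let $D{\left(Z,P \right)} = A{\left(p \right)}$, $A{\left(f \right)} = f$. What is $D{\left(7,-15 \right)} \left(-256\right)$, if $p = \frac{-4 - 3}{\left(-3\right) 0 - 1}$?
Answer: $-1792$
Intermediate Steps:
$p = 7$ ($p = - \frac{7}{0 - 1} = - \frac{7}{-1} = \left(-7\right) \left(-1\right) = 7$)
$D{\left(Z,P \right)} = 7$
$D{\left(7,-15 \right)} \left(-256\right) = 7 \left(-256\right) = -1792$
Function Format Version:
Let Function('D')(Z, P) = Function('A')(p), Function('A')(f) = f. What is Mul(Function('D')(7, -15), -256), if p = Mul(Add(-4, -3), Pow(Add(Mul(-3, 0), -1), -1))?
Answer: -1792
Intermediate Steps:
p = 7 (p = Mul(-7, Pow(Add(0, -1), -1)) = Mul(-7, Pow(-1, -1)) = Mul(-7, -1) = 7)
Function('D')(Z, P) = 7
Mul(Function('D')(7, -15), -256) = Mul(7, -256) = -1792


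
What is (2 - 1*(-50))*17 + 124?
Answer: 1008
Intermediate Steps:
(2 - 1*(-50))*17 + 124 = (2 + 50)*17 + 124 = 52*17 + 124 = 884 + 124 = 1008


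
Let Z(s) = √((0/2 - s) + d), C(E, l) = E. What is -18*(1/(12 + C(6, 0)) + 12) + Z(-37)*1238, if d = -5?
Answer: -217 + 4952*√2 ≈ 6786.2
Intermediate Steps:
Z(s) = √(-5 - s) (Z(s) = √((0/2 - s) - 5) = √((0*(½) - s) - 5) = √((0 - s) - 5) = √(-s - 5) = √(-5 - s))
-18*(1/(12 + C(6, 0)) + 12) + Z(-37)*1238 = -18*(1/(12 + 6) + 12) + √(-5 - 1*(-37))*1238 = -18*(1/18 + 12) + √(-5 + 37)*1238 = -18*(1/18 + 12) + √32*1238 = -18*217/18 + (4*√2)*1238 = -217 + 4952*√2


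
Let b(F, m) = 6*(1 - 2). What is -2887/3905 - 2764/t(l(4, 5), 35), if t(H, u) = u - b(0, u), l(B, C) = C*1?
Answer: -10911787/160105 ≈ -68.154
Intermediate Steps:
b(F, m) = -6 (b(F, m) = 6*(-1) = -6)
l(B, C) = C
t(H, u) = 6 + u (t(H, u) = u - 1*(-6) = u + 6 = 6 + u)
-2887/3905 - 2764/t(l(4, 5), 35) = -2887/3905 - 2764/(6 + 35) = -2887*1/3905 - 2764/41 = -2887/3905 - 2764*1/41 = -2887/3905 - 2764/41 = -10911787/160105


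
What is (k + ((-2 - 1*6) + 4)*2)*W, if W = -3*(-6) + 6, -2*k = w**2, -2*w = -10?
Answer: -492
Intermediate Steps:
w = 5 (w = -1/2*(-10) = 5)
k = -25/2 (k = -1/2*5**2 = -1/2*25 = -25/2 ≈ -12.500)
W = 24 (W = 18 + 6 = 24)
(k + ((-2 - 1*6) + 4)*2)*W = (-25/2 + ((-2 - 1*6) + 4)*2)*24 = (-25/2 + ((-2 - 6) + 4)*2)*24 = (-25/2 + (-8 + 4)*2)*24 = (-25/2 - 4*2)*24 = (-25/2 - 8)*24 = -41/2*24 = -492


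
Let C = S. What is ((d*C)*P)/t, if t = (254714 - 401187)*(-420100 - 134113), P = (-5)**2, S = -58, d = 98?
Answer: -142100/81177240749 ≈ -1.7505e-6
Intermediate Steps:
C = -58
P = 25
t = 81177240749 (t = -146473*(-554213) = 81177240749)
((d*C)*P)/t = ((98*(-58))*25)/81177240749 = -5684*25*(1/81177240749) = -142100*1/81177240749 = -142100/81177240749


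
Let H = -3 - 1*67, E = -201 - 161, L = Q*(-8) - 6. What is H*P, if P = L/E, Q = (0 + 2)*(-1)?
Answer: 350/181 ≈ 1.9337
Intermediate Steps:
Q = -2 (Q = 2*(-1) = -2)
L = 10 (L = -2*(-8) - 6 = 16 - 6 = 10)
E = -362
H = -70 (H = -3 - 67 = -70)
P = -5/181 (P = 10/(-362) = 10*(-1/362) = -5/181 ≈ -0.027624)
H*P = -70*(-5/181) = 350/181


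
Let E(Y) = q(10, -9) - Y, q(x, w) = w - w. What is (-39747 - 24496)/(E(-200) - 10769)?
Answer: 64243/10569 ≈ 6.0784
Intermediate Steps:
q(x, w) = 0
E(Y) = -Y (E(Y) = 0 - Y = -Y)
(-39747 - 24496)/(E(-200) - 10769) = (-39747 - 24496)/(-1*(-200) - 10769) = -64243/(200 - 10769) = -64243/(-10569) = -64243*(-1/10569) = 64243/10569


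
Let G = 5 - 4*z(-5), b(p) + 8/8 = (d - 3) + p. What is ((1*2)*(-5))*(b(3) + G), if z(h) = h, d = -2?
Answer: -220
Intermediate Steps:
b(p) = -6 + p (b(p) = -1 + ((-2 - 3) + p) = -1 + (-5 + p) = -6 + p)
G = 25 (G = 5 - 4*(-5) = 5 + 20 = 25)
((1*2)*(-5))*(b(3) + G) = ((1*2)*(-5))*((-6 + 3) + 25) = (2*(-5))*(-3 + 25) = -10*22 = -220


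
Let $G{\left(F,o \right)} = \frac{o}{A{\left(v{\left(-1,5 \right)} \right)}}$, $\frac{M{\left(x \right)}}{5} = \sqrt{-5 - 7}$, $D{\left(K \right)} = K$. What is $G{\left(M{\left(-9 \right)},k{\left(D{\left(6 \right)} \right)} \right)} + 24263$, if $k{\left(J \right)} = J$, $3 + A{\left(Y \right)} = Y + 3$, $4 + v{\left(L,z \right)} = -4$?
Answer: $\frac{97049}{4} \approx 24262.0$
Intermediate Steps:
$v{\left(L,z \right)} = -8$ ($v{\left(L,z \right)} = -4 - 4 = -8$)
$M{\left(x \right)} = 10 i \sqrt{3}$ ($M{\left(x \right)} = 5 \sqrt{-5 - 7} = 5 \sqrt{-12} = 5 \cdot 2 i \sqrt{3} = 10 i \sqrt{3}$)
$A{\left(Y \right)} = Y$ ($A{\left(Y \right)} = -3 + \left(Y + 3\right) = -3 + \left(3 + Y\right) = Y$)
$G{\left(F,o \right)} = - \frac{o}{8}$ ($G{\left(F,o \right)} = \frac{o}{-8} = o \left(- \frac{1}{8}\right) = - \frac{o}{8}$)
$G{\left(M{\left(-9 \right)},k{\left(D{\left(6 \right)} \right)} \right)} + 24263 = \left(- \frac{1}{8}\right) 6 + 24263 = - \frac{3}{4} + 24263 = \frac{97049}{4}$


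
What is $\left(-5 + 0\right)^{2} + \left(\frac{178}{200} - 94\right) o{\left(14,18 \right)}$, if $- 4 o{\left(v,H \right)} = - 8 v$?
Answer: $- \frac{64552}{25} \approx -2582.1$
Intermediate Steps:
$o{\left(v,H \right)} = 2 v$ ($o{\left(v,H \right)} = - \frac{\left(-8\right) v}{4} = 2 v$)
$\left(-5 + 0\right)^{2} + \left(\frac{178}{200} - 94\right) o{\left(14,18 \right)} = \left(-5 + 0\right)^{2} + \left(\frac{178}{200} - 94\right) 2 \cdot 14 = \left(-5\right)^{2} + \left(178 \cdot \frac{1}{200} - 94\right) 28 = 25 + \left(\frac{89}{100} - 94\right) 28 = 25 - \frac{65177}{25} = - \frac{64552}{25}$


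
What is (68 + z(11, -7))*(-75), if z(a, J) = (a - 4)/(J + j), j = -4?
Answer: -55575/11 ≈ -5052.3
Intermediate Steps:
z(a, J) = (-4 + a)/(-4 + J) (z(a, J) = (a - 4)/(J - 4) = (-4 + a)/(-4 + J))
(68 + z(11, -7))*(-75) = (68 + (-4 + 11)/(-4 - 7))*(-75) = (68 + 7/(-11))*(-75) = (68 - 1/11*7)*(-75) = (68 - 7/11)*(-75) = (741/11)*(-75) = -55575/11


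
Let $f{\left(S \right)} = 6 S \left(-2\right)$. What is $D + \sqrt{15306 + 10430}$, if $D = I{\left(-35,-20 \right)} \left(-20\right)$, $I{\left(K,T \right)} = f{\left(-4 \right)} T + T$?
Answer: $19600 + 2 \sqrt{6434} \approx 19760.0$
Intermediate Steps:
$f{\left(S \right)} = - 12 S$
$I{\left(K,T \right)} = 49 T$ ($I{\left(K,T \right)} = \left(-12\right) \left(-4\right) T + T = 48 T + T = 49 T$)
$D = 19600$ ($D = 49 \left(-20\right) \left(-20\right) = \left(-980\right) \left(-20\right) = 19600$)
$D + \sqrt{15306 + 10430} = 19600 + \sqrt{15306 + 10430} = 19600 + \sqrt{25736} = 19600 + 2 \sqrt{6434}$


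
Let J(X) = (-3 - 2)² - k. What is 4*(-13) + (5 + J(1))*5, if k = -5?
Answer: 123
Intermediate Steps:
J(X) = 30 (J(X) = (-3 - 2)² - 1*(-5) = (-5)² + 5 = 25 + 5 = 30)
4*(-13) + (5 + J(1))*5 = 4*(-13) + (5 + 30)*5 = -52 + 35*5 = -52 + 175 = 123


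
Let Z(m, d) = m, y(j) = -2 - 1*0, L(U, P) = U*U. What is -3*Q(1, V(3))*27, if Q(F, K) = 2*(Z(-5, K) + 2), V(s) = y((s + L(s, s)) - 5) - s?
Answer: 486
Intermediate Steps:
L(U, P) = U²
y(j) = -2 (y(j) = -2 + 0 = -2)
V(s) = -2 - s
Q(F, K) = -6 (Q(F, K) = 2*(-5 + 2) = 2*(-3) = -6)
-3*Q(1, V(3))*27 = -3*(-6)*27 = 18*27 = 486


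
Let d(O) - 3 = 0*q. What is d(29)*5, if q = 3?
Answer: 15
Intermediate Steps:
d(O) = 3 (d(O) = 3 + 0*3 = 3 + 0 = 3)
d(29)*5 = 3*5 = 15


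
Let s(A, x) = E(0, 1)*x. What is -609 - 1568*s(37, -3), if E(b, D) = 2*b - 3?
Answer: -14721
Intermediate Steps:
E(b, D) = -3 + 2*b
s(A, x) = -3*x (s(A, x) = (-3 + 2*0)*x = (-3 + 0)*x = -3*x)
-609 - 1568*s(37, -3) = -609 - (-4704)*(-3) = -609 - 1568*9 = -609 - 14112 = -14721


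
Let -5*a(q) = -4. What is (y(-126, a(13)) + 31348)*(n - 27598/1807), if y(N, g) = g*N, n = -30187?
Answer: -61342869868/65 ≈ -9.4374e+8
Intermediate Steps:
a(q) = 4/5 (a(q) = -1/5*(-4) = 4/5)
y(N, g) = N*g
(y(-126, a(13)) + 31348)*(n - 27598/1807) = (-126*4/5 + 31348)*(-30187 - 27598/1807) = (-504/5 + 31348)*(-30187 - 27598*1/1807) = 156236*(-30187 - 27598/1807)/5 = (156236/5)*(-54575507/1807) = -61342869868/65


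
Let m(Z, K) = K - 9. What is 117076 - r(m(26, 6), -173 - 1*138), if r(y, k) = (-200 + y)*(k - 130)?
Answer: 27553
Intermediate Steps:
m(Z, K) = -9 + K
r(y, k) = (-200 + y)*(-130 + k)
117076 - r(m(26, 6), -173 - 1*138) = 117076 - (26000 - 200*(-173 - 1*138) - 130*(-9 + 6) + (-173 - 1*138)*(-9 + 6)) = 117076 - (26000 - 200*(-173 - 138) - 130*(-3) + (-173 - 138)*(-3)) = 117076 - (26000 - 200*(-311) + 390 - 311*(-3)) = 117076 - (26000 + 62200 + 390 + 933) = 117076 - 1*89523 = 117076 - 89523 = 27553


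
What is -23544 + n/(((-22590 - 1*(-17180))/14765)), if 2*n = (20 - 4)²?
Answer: -12926296/541 ≈ -23893.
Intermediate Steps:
n = 128 (n = (20 - 4)²/2 = (½)*16² = (½)*256 = 128)
-23544 + n/(((-22590 - 1*(-17180))/14765)) = -23544 + 128/(((-22590 - 1*(-17180))/14765)) = -23544 + 128/(((-22590 + 17180)*(1/14765))) = -23544 + 128/((-5410*1/14765)) = -23544 + 128/(-1082/2953) = -23544 + 128*(-2953/1082) = -23544 - 188992/541 = -12926296/541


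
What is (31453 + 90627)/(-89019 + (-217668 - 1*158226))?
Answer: -122080/464913 ≈ -0.26259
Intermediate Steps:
(31453 + 90627)/(-89019 + (-217668 - 1*158226)) = 122080/(-89019 + (-217668 - 158226)) = 122080/(-89019 - 375894) = 122080/(-464913) = 122080*(-1/464913) = -122080/464913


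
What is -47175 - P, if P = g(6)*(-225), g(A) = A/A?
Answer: -46950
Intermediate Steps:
g(A) = 1
P = -225 (P = 1*(-225) = -225)
-47175 - P = -47175 - 1*(-225) = -47175 + 225 = -46950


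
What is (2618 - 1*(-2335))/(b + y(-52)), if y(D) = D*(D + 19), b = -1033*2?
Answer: -4953/350 ≈ -14.151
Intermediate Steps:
b = -2066
y(D) = D*(19 + D)
(2618 - 1*(-2335))/(b + y(-52)) = (2618 - 1*(-2335))/(-2066 - 52*(19 - 52)) = (2618 + 2335)/(-2066 - 52*(-33)) = 4953/(-2066 + 1716) = 4953/(-350) = 4953*(-1/350) = -4953/350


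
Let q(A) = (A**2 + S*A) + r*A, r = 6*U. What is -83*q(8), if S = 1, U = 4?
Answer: -21912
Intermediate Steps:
r = 24 (r = 6*4 = 24)
q(A) = A**2 + 25*A (q(A) = (A**2 + 1*A) + 24*A = (A**2 + A) + 24*A = (A + A**2) + 24*A = A**2 + 25*A)
-83*q(8) = -664*(25 + 8) = -664*33 = -83*264 = -21912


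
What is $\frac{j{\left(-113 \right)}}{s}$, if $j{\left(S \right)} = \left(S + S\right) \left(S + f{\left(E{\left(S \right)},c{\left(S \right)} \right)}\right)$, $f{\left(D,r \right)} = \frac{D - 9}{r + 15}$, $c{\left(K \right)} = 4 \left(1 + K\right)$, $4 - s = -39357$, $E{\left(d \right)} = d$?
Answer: $\frac{11030382}{17043313} \approx 0.6472$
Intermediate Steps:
$s = 39361$ ($s = 4 - -39357 = 4 + 39357 = 39361$)
$c{\left(K \right)} = 4 + 4 K$
$f{\left(D,r \right)} = \frac{-9 + D}{15 + r}$
$j{\left(S \right)} = 2 S \left(S + \frac{-9 + S}{19 + 4 S}\right)$ ($j{\left(S \right)} = \left(S + S\right) \left(S + \frac{-9 + S}{15 + \left(4 + 4 S\right)}\right) = 2 S \left(S + \frac{-9 + S}{19 + 4 S}\right)$)
$\frac{j{\left(-113 \right)}}{s} = \frac{2 \left(-113\right) \frac{1}{19 + 4 \left(-113\right)} \left(-9 - 113 - 113 \left(19 + 4 \left(-113\right)\right)\right)}{39361} = 2 \left(-113\right) \frac{1}{19 - 452} \left(-9 - 113 - 113 \left(19 - 452\right)\right) \frac{1}{39361} = 2 \left(-113\right) \frac{1}{-433} \left(-9 - 113 - -48929\right) \frac{1}{39361} = 2 \left(-113\right) \left(- \frac{1}{433}\right) \left(-9 - 113 + 48929\right) \frac{1}{39361} = 2 \left(-113\right) \left(- \frac{1}{433}\right) 48807 \cdot \frac{1}{39361} = \frac{11030382}{433} \cdot \frac{1}{39361} = \frac{11030382}{17043313}$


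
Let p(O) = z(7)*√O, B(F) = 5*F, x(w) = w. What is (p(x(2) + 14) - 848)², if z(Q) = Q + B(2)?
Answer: 608400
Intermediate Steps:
z(Q) = 10 + Q (z(Q) = Q + 5*2 = Q + 10 = 10 + Q)
p(O) = 17*√O (p(O) = (10 + 7)*√O = 17*√O)
(p(x(2) + 14) - 848)² = (17*√(2 + 14) - 848)² = (17*√16 - 848)² = (17*4 - 848)² = (68 - 848)² = (-780)² = 608400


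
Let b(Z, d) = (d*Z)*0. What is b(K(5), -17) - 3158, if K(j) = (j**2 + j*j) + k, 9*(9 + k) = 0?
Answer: -3158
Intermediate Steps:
k = -9 (k = -9 + (1/9)*0 = -9 + 0 = -9)
K(j) = -9 + 2*j**2 (K(j) = (j**2 + j*j) - 9 = (j**2 + j**2) - 9 = 2*j**2 - 9 = -9 + 2*j**2)
b(Z, d) = 0 (b(Z, d) = (Z*d)*0 = 0)
b(K(5), -17) - 3158 = 0 - 3158 = -3158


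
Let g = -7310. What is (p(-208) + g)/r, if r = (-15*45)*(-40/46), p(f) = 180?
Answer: -16399/1350 ≈ -12.147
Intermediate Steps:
r = 13500/23 (r = -(-27000)/46 = -675*(-20/23) = 13500/23 ≈ 586.96)
(p(-208) + g)/r = (180 - 7310)/(13500/23) = -7130*23/13500 = -16399/1350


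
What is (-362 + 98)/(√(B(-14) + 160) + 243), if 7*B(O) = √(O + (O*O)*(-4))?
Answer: -1848/(1701 + √7*√(1120 + I*√798)) ≈ -1.0327 + 0.0006443*I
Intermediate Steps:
B(O) = √(O - 4*O²)/7 (B(O) = √(O + (O*O)*(-4))/7 = √(O + O²*(-4))/7 = √(O - 4*O²)/7)
(-362 + 98)/(√(B(-14) + 160) + 243) = (-362 + 98)/(√(√(-14*(1 - 4*(-14)))/7 + 160) + 243) = -264/(√(√(-14*(1 + 56))/7 + 160) + 243) = -264/(√(√(-14*57)/7 + 160) + 243) = -264/(√(√(-798)/7 + 160) + 243) = -264/(√((I*√798)/7 + 160) + 243) = -264/(√(I*√798/7 + 160) + 243) = -264/(√(160 + I*√798/7) + 243) = -264/(243 + √(160 + I*√798/7))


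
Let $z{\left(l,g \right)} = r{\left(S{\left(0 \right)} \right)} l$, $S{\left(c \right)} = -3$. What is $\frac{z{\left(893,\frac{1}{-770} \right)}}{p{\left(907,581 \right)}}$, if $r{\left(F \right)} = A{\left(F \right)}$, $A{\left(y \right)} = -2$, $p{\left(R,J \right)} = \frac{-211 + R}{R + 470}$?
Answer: $- \frac{409887}{116} \approx -3533.5$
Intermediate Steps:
$p{\left(R,J \right)} = \frac{-211 + R}{470 + R}$
$r{\left(F \right)} = -2$
$z{\left(l,g \right)} = - 2 l$
$\frac{z{\left(893,\frac{1}{-770} \right)}}{p{\left(907,581 \right)}} = \frac{\left(-2\right) 893}{\frac{1}{470 + 907} \left(-211 + 907\right)} = - \frac{1786}{\frac{1}{1377} \cdot 696} = - \frac{1786}{\frac{232}{459}} = \left(-1786\right) \frac{459}{232} = - \frac{409887}{116}$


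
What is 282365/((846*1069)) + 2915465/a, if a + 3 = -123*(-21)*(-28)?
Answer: -872082710185/21803552766 ≈ -39.997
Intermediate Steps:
a = -72327 (a = -3 - 123*(-21)*(-28) = -3 + 2583*(-28) = -3 - 72324 = -72327)
282365/((846*1069)) + 2915465/a = 282365/((846*1069)) + 2915465/(-72327) = 282365/904374 + 2915465*(-1/72327) = 282365*(1/904374) - 2915465/72327 = 282365/904374 - 2915465/72327 = -872082710185/21803552766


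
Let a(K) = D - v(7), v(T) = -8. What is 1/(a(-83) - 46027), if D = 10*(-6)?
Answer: -1/46079 ≈ -2.1702e-5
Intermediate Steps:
D = -60
a(K) = -52 (a(K) = -60 - 1*(-8) = -60 + 8 = -52)
1/(a(-83) - 46027) = 1/(-52 - 46027) = 1/(-46079) = -1/46079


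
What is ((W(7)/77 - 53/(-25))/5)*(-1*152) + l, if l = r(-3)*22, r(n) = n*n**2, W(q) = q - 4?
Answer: -6348962/9625 ≈ -659.63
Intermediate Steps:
W(q) = -4 + q
r(n) = n**3
l = -594 (l = (-3)**3*22 = -27*22 = -594)
((W(7)/77 - 53/(-25))/5)*(-1*152) + l = (((-4 + 7)/77 - 53/(-25))/5)*(-1*152) - 594 = ((3*(1/77) - 53*(-1/25))*(1/5))*(-152) - 594 = ((3/77 + 53/25)*(1/5))*(-152) - 594 = ((4156/1925)*(1/5))*(-152) - 594 = (4156/9625)*(-152) - 594 = -631712/9625 - 594 = -6348962/9625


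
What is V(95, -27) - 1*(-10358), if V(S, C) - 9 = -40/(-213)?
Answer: 2208211/213 ≈ 10367.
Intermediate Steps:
V(S, C) = 1957/213 (V(S, C) = 9 - 40/(-213) = 9 - 40*(-1/213) = 9 + 40/213 = 1957/213)
V(95, -27) - 1*(-10358) = 1957/213 - 1*(-10358) = 1957/213 + 10358 = 2208211/213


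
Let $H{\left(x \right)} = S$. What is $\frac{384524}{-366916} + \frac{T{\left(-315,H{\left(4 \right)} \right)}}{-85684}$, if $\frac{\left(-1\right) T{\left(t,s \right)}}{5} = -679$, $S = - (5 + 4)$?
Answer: $- \frac{275751889}{253538956} \approx -1.0876$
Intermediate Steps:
$S = -9$ ($S = \left(-1\right) 9 = -9$)
$H{\left(x \right)} = -9$
$T{\left(t,s \right)} = 3395$ ($T{\left(t,s \right)} = \left(-5\right) \left(-679\right) = 3395$)
$\frac{384524}{-366916} + \frac{T{\left(-315,H{\left(4 \right)} \right)}}{-85684} = \frac{384524}{-366916} + \frac{3395}{-85684} = 384524 \left(- \frac{1}{366916}\right) + 3395 \left(- \frac{1}{85684}\right) = - \frac{3101}{2959} - \frac{3395}{85684} = - \frac{275751889}{253538956}$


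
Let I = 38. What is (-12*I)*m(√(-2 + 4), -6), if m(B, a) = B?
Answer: -456*√2 ≈ -644.88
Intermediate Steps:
(-12*I)*m(√(-2 + 4), -6) = (-12*38)*√(-2 + 4) = -456*√2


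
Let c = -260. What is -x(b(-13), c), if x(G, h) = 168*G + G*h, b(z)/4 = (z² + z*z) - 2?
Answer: 123648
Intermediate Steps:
b(z) = -8 + 8*z² (b(z) = 4*((z² + z*z) - 2) = 4*((z² + z²) - 2) = 4*(2*z² - 2) = 4*(-2 + 2*z²) = -8 + 8*z²)
-x(b(-13), c) = -(-8 + 8*(-13)²)*(168 - 260) = -(-8 + 8*169)*(-92) = -(-8 + 1352)*(-92) = -1344*(-92) = -1*(-123648) = 123648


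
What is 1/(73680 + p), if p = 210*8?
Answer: 1/75360 ≈ 1.3270e-5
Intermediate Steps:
p = 1680
1/(73680 + p) = 1/(73680 + 1680) = 1/75360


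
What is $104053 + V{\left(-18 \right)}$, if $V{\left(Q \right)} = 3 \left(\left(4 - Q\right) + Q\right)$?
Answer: $104065$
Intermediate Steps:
$V{\left(Q \right)} = 12$ ($V{\left(Q \right)} = 3 \cdot 4 = 12$)
$104053 + V{\left(-18 \right)} = 104053 + 12 = 104065$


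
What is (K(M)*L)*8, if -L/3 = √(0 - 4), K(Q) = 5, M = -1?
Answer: -240*I ≈ -240.0*I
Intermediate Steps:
L = -6*I (L = -3*√(0 - 4) = -6*I ≈ -6.0*I)
(K(M)*L)*8 = (5*(-6*I))*8 = -30*I*8 = -240*I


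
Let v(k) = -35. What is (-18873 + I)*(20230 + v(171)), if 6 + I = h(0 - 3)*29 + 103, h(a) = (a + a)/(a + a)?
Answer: -378595665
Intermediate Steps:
h(a) = 1 (h(a) = (2*a)/((2*a)) = (2*a)*(1/(2*a)) = 1)
I = 126 (I = -6 + (1*29 + 103) = -6 + (29 + 103) = -6 + 132 = 126)
(-18873 + I)*(20230 + v(171)) = (-18873 + 126)*(20230 - 35) = -18747*20195 = -378595665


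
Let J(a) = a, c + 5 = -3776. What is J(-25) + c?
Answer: -3806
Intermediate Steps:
c = -3781 (c = -5 - 3776 = -3781)
J(-25) + c = -25 - 3781 = -3806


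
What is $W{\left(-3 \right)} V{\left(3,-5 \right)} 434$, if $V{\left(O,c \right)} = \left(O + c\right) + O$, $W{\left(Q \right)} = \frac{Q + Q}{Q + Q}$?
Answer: $434$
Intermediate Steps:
$W{\left(Q \right)} = 1$ ($W{\left(Q \right)} = \frac{2 Q}{2 Q} = 2 Q \frac{1}{2 Q} = 1$)
$V{\left(O,c \right)} = c + 2 O$
$W{\left(-3 \right)} V{\left(3,-5 \right)} 434 = 1 \left(-5 + 2 \cdot 3\right) 434 = 1 \left(-5 + 6\right) 434 = 1 \cdot 1 \cdot 434 = 1 \cdot 434 = 434$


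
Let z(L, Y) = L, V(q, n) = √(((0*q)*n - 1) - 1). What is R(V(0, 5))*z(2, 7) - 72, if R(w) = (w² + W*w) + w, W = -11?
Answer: -76 - 20*I*√2 ≈ -76.0 - 28.284*I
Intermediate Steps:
V(q, n) = I*√2 (V(q, n) = √((0*n - 1) - 1) = √((0 - 1) - 1) = √(-1 - 1) = √(-2) = I*√2)
R(w) = w² - 10*w (R(w) = (w² - 11*w) + w = w² - 10*w)
R(V(0, 5))*z(2, 7) - 72 = ((I*√2)*(-10 + I*√2))*2 - 72 = (I*√2*(-10 + I*√2))*2 - 72 = 2*I*√2*(-10 + I*√2) - 72 = -72 + 2*I*√2*(-10 + I*√2)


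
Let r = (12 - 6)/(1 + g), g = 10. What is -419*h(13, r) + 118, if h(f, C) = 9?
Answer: -3653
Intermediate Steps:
r = 6/11 (r = (12 - 6)/(1 + 10) = 6/11 ≈ 0.54545)
-419*h(13, r) + 118 = -419*9 + 118 = -3771 + 118 = -3653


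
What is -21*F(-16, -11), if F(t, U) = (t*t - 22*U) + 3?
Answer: -10521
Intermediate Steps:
F(t, U) = 3 + t² - 22*U (F(t, U) = (t² - 22*U) + 3 = 3 + t² - 22*U)
-21*F(-16, -11) = -21*(3 + (-16)² - 22*(-11)) = -21*(3 + 256 + 242) = -21*501 = -10521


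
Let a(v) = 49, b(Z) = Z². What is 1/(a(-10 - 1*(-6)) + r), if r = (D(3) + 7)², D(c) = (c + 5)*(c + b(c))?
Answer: 1/10658 ≈ 9.3826e-5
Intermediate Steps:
D(c) = (5 + c)*(c + c²) (D(c) = (c + 5)*(c + c²) = (5 + c)*(c + c²))
r = 10609 (r = (3*(5 + 3² + 6*3) + 7)² = (3*(5 + 9 + 18) + 7)² = (3*32 + 7)² = (96 + 7)² = 103² = 10609)
1/(a(-10 - 1*(-6)) + r) = 1/(49 + 10609) = 1/10658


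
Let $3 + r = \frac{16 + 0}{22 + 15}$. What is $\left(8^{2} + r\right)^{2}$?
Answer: $\frac{5166529}{1369} \approx 3773.9$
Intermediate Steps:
$r = - \frac{95}{37}$ ($r = -3 + \frac{16 + 0}{22 + 15} = -3 + \frac{16}{37} = - \frac{95}{37} \approx -2.5676$)
$\left(8^{2} + r\right)^{2} = \left(8^{2} - \frac{95}{37}\right)^{2} = \left(64 - \frac{95}{37}\right)^{2} = \left(\frac{2273}{37}\right)^{2} = \frac{5166529}{1369}$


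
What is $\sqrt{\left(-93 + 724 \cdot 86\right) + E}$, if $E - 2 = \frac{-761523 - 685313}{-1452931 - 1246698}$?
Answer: $\frac{\sqrt{453120527089777737}}{2699629} \approx 249.35$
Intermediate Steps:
$E = \frac{6846094}{2699629}$ ($E = 2 + \frac{-761523 - 685313}{-1452931 - 1246698} = 2 - \frac{1446836}{-2699629} = 2 - - \frac{1446836}{2699629} = 2 + \frac{1446836}{2699629} = \frac{6846094}{2699629} \approx 2.5359$)
$\sqrt{\left(-93 + 724 \cdot 86\right) + E} = \sqrt{\left(-93 + 724 \cdot 86\right) + \frac{6846094}{2699629}} = \sqrt{\left(-93 + 62264\right) + \frac{6846094}{2699629}} = \sqrt{62171 + \frac{6846094}{2699629}} = \sqrt{\frac{167845480653}{2699629}} = \frac{\sqrt{453120527089777737}}{2699629}$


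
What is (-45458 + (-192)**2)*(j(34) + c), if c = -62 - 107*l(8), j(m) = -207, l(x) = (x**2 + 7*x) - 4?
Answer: 108980514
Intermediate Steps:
l(x) = -4 + x**2 + 7*x
c = -12474 (c = -62 - 107*(-4 + 8**2 + 7*8) = -62 - 107*(-4 + 64 + 56) = -62 - 107*116 = -62 - 12412 = -12474)
(-45458 + (-192)**2)*(j(34) + c) = (-45458 + (-192)**2)*(-207 - 12474) = (-45458 + 36864)*(-12681) = -8594*(-12681) = 108980514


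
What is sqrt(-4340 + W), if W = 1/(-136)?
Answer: I*sqrt(20068194)/68 ≈ 65.879*I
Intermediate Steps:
W = -1/136 ≈ -0.0073529
sqrt(-4340 + W) = sqrt(-4340 - 1/136) = sqrt(-590241/136) = I*sqrt(20068194)/68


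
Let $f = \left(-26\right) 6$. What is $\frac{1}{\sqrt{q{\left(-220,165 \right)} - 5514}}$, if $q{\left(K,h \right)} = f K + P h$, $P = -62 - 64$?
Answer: $\frac{\sqrt{501}}{2004} \approx 0.011169$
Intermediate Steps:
$f = -156$
$P = -126$
$q{\left(K,h \right)} = - 156 K - 126 h$
$\frac{1}{\sqrt{q{\left(-220,165 \right)} - 5514}} = \frac{1}{\sqrt{\left(\left(-156\right) \left(-220\right) - 20790\right) - 5514}} = \frac{1}{\sqrt{\left(34320 - 20790\right) - 5514}} = \frac{1}{\sqrt{13530 - 5514}} = \frac{1}{\sqrt{8016}} = \frac{1}{4 \sqrt{501}} = \frac{\sqrt{501}}{2004}$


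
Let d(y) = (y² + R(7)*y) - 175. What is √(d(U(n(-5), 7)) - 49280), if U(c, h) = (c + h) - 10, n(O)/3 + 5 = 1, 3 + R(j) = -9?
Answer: 15*I*√218 ≈ 221.47*I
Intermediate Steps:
R(j) = -12 (R(j) = -3 - 9 = -12)
n(O) = -12 (n(O) = -15 + 3*1 = -15 + 3 = -12)
U(c, h) = -10 + c + h
d(y) = -175 + y² - 12*y (d(y) = (y² - 12*y) - 175 = -175 + y² - 12*y)
√(d(U(n(-5), 7)) - 49280) = √((-175 + (-10 - 12 + 7)² - 12*(-10 - 12 + 7)) - 49280) = √((-175 + (-15)² - 12*(-15)) - 49280) = √((-175 + 225 + 180) - 49280) = √(230 - 49280) = √(-49050) = 15*I*√218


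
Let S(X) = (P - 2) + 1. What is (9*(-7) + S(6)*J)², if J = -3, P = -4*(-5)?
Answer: 14400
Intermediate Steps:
P = 20
S(X) = 19 (S(X) = (20 - 2) + 1 = 18 + 1 = 19)
(9*(-7) + S(6)*J)² = (9*(-7) + 19*(-3))² = (-63 - 57)² = (-120)² = 14400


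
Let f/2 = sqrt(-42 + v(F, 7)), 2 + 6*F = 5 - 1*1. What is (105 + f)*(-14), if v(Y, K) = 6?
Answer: -1470 - 168*I ≈ -1470.0 - 168.0*I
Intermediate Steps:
F = 1/3 (F = -1/3 + (5 - 1*1)/6 = -1/3 + (5 - 1)/6 = -1/3 + (1/6)*4 = -1/3 + 2/3 = 1/3 ≈ 0.33333)
f = 12*I (f = 2*sqrt(-42 + 6) = 2*sqrt(-36) = 2*(6*I) = 12*I ≈ 12.0*I)
(105 + f)*(-14) = (105 + 12*I)*(-14) = -1470 - 168*I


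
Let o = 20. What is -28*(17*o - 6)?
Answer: -9352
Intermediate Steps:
-28*(17*o - 6) = -28*(17*20 - 6) = -28*(340 - 6) = -28*334 = -9352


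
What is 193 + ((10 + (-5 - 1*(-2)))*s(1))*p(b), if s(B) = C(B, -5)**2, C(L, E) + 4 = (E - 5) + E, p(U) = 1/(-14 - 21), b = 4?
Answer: 604/5 ≈ 120.80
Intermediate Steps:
p(U) = -1/35 (p(U) = 1/(-35) = -1/35)
C(L, E) = -9 + 2*E (C(L, E) = -4 + ((E - 5) + E) = -4 + ((-5 + E) + E) = -4 + (-5 + 2*E) = -9 + 2*E)
s(B) = 361 (s(B) = (-9 + 2*(-5))**2 = (-9 - 10)**2 = (-19)**2 = 361)
193 + ((10 + (-5 - 1*(-2)))*s(1))*p(b) = 193 + ((10 + (-5 - 1*(-2)))*361)*(-1/35) = 193 + ((10 + (-5 + 2))*361)*(-1/35) = 193 + ((10 - 3)*361)*(-1/35) = 193 + (7*361)*(-1/35) = 193 + 2527*(-1/35) = 193 - 361/5 = 604/5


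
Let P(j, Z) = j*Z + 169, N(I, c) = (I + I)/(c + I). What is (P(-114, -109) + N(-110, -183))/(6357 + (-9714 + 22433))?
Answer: 3690555/5589268 ≈ 0.66029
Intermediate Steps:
N(I, c) = 2*I/(I + c) (N(I, c) = (2*I)/(I + c) = 2*I/(I + c))
P(j, Z) = 169 + Z*j (P(j, Z) = Z*j + 169 = 169 + Z*j)
(P(-114, -109) + N(-110, -183))/(6357 + (-9714 + 22433)) = ((169 - 109*(-114)) + 2*(-110)/(-110 - 183))/(6357 + (-9714 + 22433)) = ((169 + 12426) + 2*(-110)/(-293))/(6357 + 12719) = (12595 + 2*(-110)*(-1/293))/19076 = (12595 + 220/293)*(1/19076) = (3690555/293)*(1/19076) = 3690555/5589268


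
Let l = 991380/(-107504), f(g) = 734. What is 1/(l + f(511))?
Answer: 26876/19479139 ≈ 0.0013797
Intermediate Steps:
l = -247845/26876 (l = 991380*(-1/107504) = -247845/26876 ≈ -9.2218)
1/(l + f(511)) = 1/(-247845/26876 + 734) = 1/(19479139/26876) = 26876/19479139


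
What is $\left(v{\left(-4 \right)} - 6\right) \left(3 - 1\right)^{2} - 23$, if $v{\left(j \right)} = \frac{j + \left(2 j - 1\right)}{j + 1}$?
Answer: $- \frac{89}{3} \approx -29.667$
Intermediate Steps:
$v{\left(j \right)} = \frac{-1 + 3 j}{1 + j}$ ($v{\left(j \right)} = \frac{j + \left(-1 + 2 j\right)}{1 + j} = \frac{-1 + 3 j}{1 + j}$)
$\left(v{\left(-4 \right)} - 6\right) \left(3 - 1\right)^{2} - 23 = \left(\frac{-1 + 3 \left(-4\right)}{1 - 4} - 6\right) \left(3 - 1\right)^{2} - 23 = \left(\frac{-1 - 12}{-3} - 6\right) 2^{2} - 23 = \left(\left(- \frac{1}{3}\right) \left(-13\right) - 6\right) 4 - 23 = \left(\frac{13}{3} - 6\right) 4 - 23 = \left(- \frac{5}{3}\right) 4 - 23 = - \frac{20}{3} - 23 = - \frac{89}{3}$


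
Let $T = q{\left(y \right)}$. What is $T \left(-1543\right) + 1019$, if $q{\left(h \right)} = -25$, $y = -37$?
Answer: $39594$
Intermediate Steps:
$T = -25$
$T \left(-1543\right) + 1019 = \left(-25\right) \left(-1543\right) + 1019 = 38575 + 1019 = 39594$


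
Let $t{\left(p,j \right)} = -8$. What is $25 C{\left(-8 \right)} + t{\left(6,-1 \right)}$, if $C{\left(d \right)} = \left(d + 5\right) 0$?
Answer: $-8$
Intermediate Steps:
$C{\left(d \right)} = 0$ ($C{\left(d \right)} = \left(5 + d\right) 0 = 0$)
$25 C{\left(-8 \right)} + t{\left(6,-1 \right)} = 25 \cdot 0 - 8 = 0 - 8 = -8$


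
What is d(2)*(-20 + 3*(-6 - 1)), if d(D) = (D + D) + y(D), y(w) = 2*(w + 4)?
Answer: -656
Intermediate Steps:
y(w) = 8 + 2*w (y(w) = 2*(4 + w) = 8 + 2*w)
d(D) = 8 + 4*D (d(D) = (D + D) + (8 + 2*D) = 2*D + (8 + 2*D) = 8 + 4*D)
d(2)*(-20 + 3*(-6 - 1)) = (8 + 4*2)*(-20 + 3*(-6 - 1)) = (8 + 8)*(-20 + 3*(-7)) = 16*(-20 - 21) = 16*(-41) = -656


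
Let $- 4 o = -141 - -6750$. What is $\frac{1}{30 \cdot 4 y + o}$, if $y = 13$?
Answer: $- \frac{4}{369} \approx -0.01084$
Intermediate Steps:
$o = - \frac{6609}{4}$ ($o = - \frac{-141 - -6750}{4} = - \frac{-141 + 6750}{4} = \left(- \frac{1}{4}\right) 6609 = - \frac{6609}{4} \approx -1652.3$)
$\frac{1}{30 \cdot 4 y + o} = \frac{1}{30 \cdot 4 \cdot 13 - \frac{6609}{4}} = \frac{1}{120 \cdot 13 - \frac{6609}{4}} = \frac{1}{1560 - \frac{6609}{4}} = \frac{1}{- \frac{369}{4}} = - \frac{4}{369}$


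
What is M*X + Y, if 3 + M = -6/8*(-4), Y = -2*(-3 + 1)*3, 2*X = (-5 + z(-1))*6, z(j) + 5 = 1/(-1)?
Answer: 12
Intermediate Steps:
z(j) = -6 (z(j) = -5 + 1/(-1) = -5 + 1*(-1) = -5 - 1 = -6)
X = -33 (X = ((-5 - 6)*6)/2 = (-11*6)/2 = (1/2)*(-66) = -33)
Y = 12 (Y = -(-4)*3 = -2*(-6) = 12)
M = 0 (M = -3 - 6/8*(-4) = -3 - 6*1/8*(-4) = -3 - 3/4*(-4) = -3 + 3 = 0)
M*X + Y = 0*(-33) + 12 = 0 + 12 = 12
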